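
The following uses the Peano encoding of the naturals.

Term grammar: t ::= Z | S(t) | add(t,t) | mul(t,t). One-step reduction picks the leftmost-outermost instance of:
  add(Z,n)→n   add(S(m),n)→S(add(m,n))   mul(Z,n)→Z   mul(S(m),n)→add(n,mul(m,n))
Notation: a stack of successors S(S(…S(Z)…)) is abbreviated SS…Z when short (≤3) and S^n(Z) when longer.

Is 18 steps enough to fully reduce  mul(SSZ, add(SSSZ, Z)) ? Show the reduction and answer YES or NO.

  start: mul(SSZ, add(SSSZ, Z))
  [1] add(add(SSSZ, Z), mul(SZ, add(SSSZ, Z)))
  [2] add(S(add(SSZ, Z)), mul(SZ, add(SSSZ, Z)))
  [3] S(add(add(SSZ, Z), mul(SZ, add(SSSZ, Z))))
  [4] S(add(S(add(SZ, Z)), mul(SZ, add(SSSZ, Z))))
  [5] S(S(add(add(SZ, Z), mul(SZ, add(SSSZ, Z)))))
  [6] S(S(add(S(add(Z, Z)), mul(SZ, add(SSSZ, Z)))))
  [7] S(S(S(add(add(Z, Z), mul(SZ, add(SSSZ, Z))))))
  [8] S(S(S(add(Z, mul(SZ, add(SSSZ, Z))))))
  [9] S(S(S(mul(SZ, add(SSSZ, Z)))))
  [10] S(S(S(add(add(SSSZ, Z), mul(Z, add(SSSZ, Z))))))
  [11] S(S(S(add(S(add(SSZ, Z)), mul(Z, add(SSSZ, Z))))))
  [12] S(S(S(S(add(add(SSZ, Z), mul(Z, add(SSSZ, Z)))))))
  [13] S(S(S(S(add(S(add(SZ, Z)), mul(Z, add(SSSZ, Z)))))))
  [14] S(S(S(S(S(add(add(SZ, Z), mul(Z, add(SSSZ, Z))))))))
  [15] S(S(S(S(S(add(S(add(Z, Z)), mul(Z, add(SSSZ, Z))))))))
  [16] S(S(S(S(S(S(add(add(Z, Z), mul(Z, add(SSSZ, Z)))))))))
  [17] S(S(S(S(S(S(add(Z, mul(Z, add(SSSZ, Z)))))))))
  [18] S(S(S(S(S(S(mul(Z, add(SSSZ, Z))))))))

Answer: NO — after 18 steps the term is S(S(S(S(S(S(mul(Z, add(SSSZ, Z)))))))), not yet normal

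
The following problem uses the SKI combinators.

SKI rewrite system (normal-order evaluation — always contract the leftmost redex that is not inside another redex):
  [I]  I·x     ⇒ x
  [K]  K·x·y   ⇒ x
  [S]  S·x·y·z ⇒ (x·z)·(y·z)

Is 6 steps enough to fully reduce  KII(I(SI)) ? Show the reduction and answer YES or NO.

  start: KII(I(SI))
  →1  I(I(SI))
  →2  I(SI)
  →3  SI

Answer: YES — reaches normal form SI in 3 ≤ 6 steps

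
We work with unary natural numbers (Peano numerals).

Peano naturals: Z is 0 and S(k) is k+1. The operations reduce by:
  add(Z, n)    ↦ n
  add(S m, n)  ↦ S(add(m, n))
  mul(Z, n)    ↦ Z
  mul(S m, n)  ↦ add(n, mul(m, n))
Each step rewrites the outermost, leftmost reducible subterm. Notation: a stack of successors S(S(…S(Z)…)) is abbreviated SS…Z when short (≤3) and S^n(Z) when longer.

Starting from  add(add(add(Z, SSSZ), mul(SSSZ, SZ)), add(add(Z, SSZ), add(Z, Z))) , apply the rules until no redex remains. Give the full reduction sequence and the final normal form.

  start: add(add(add(Z, SSSZ), mul(SSSZ, SZ)), add(add(Z, SSZ), add(Z, Z)))
  [1] add(add(SSSZ, mul(SSSZ, SZ)), add(add(Z, SSZ), add(Z, Z)))
  [2] add(S(add(SSZ, mul(SSSZ, SZ))), add(add(Z, SSZ), add(Z, Z)))
  [3] S(add(add(SSZ, mul(SSSZ, SZ)), add(add(Z, SSZ), add(Z, Z))))
  [4] S(add(S(add(SZ, mul(SSSZ, SZ))), add(add(Z, SSZ), add(Z, Z))))
  [5] S(S(add(add(SZ, mul(SSSZ, SZ)), add(add(Z, SSZ), add(Z, Z)))))
  [6] S(S(add(S(add(Z, mul(SSSZ, SZ))), add(add(Z, SSZ), add(Z, Z)))))
  [7] S(S(S(add(add(Z, mul(SSSZ, SZ)), add(add(Z, SSZ), add(Z, Z))))))
  [8] S(S(S(add(mul(SSSZ, SZ), add(add(Z, SSZ), add(Z, Z))))))
  [9] S(S(S(add(add(SZ, mul(SSZ, SZ)), add(add(Z, SSZ), add(Z, Z))))))
  [10] S(S(S(add(S(add(Z, mul(SSZ, SZ))), add(add(Z, SSZ), add(Z, Z))))))
  [11] S(S(S(S(add(add(Z, mul(SSZ, SZ)), add(add(Z, SSZ), add(Z, Z)))))))
  [12] S(S(S(S(add(mul(SSZ, SZ), add(add(Z, SSZ), add(Z, Z)))))))
  [13] S(S(S(S(add(add(SZ, mul(SZ, SZ)), add(add(Z, SSZ), add(Z, Z)))))))
  [14] S(S(S(S(add(S(add(Z, mul(SZ, SZ))), add(add(Z, SSZ), add(Z, Z)))))))
  [15] S(S(S(S(S(add(add(Z, mul(SZ, SZ)), add(add(Z, SSZ), add(Z, Z))))))))
  [16] S(S(S(S(S(add(mul(SZ, SZ), add(add(Z, SSZ), add(Z, Z))))))))
  [17] S(S(S(S(S(add(add(SZ, mul(Z, SZ)), add(add(Z, SSZ), add(Z, Z))))))))
  [18] S(S(S(S(S(add(S(add(Z, mul(Z, SZ))), add(add(Z, SSZ), add(Z, Z))))))))
  [19] S(S(S(S(S(S(add(add(Z, mul(Z, SZ)), add(add(Z, SSZ), add(Z, Z)))))))))
  [20] S(S(S(S(S(S(add(mul(Z, SZ), add(add(Z, SSZ), add(Z, Z)))))))))
  [21] S(S(S(S(S(S(add(Z, add(add(Z, SSZ), add(Z, Z)))))))))
  [22] S(S(S(S(S(S(add(add(Z, SSZ), add(Z, Z))))))))
  [23] S(S(S(S(S(S(add(SSZ, add(Z, Z))))))))
  [24] S(S(S(S(S(S(S(add(SZ, add(Z, Z)))))))))
  [25] S(S(S(S(S(S(S(S(add(Z, add(Z, Z))))))))))
  [26] S(S(S(S(S(S(S(S(add(Z, Z)))))))))
  [27] S^8(Z)

Answer: normal form = S^8(Z)  (in 27 steps)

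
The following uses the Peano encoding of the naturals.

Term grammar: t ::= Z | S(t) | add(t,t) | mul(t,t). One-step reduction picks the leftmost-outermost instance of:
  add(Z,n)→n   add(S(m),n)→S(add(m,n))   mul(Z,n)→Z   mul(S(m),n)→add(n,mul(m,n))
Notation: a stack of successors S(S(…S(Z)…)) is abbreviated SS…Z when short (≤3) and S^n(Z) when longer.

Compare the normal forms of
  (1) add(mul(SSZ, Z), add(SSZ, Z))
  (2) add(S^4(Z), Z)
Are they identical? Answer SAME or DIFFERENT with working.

Answer: DIFFERENT — A ⇓ SSZ, B ⇓ S^4(Z)

Derivation:
Term A:
  start: add(mul(SSZ, Z), add(SSZ, Z))
  step 1: add(add(Z, mul(SZ, Z)), add(SSZ, Z))
  step 2: add(mul(SZ, Z), add(SSZ, Z))
  step 3: add(add(Z, mul(Z, Z)), add(SSZ, Z))
  step 4: add(mul(Z, Z), add(SSZ, Z))
  step 5: add(Z, add(SSZ, Z))
  step 6: add(SSZ, Z)
  step 7: S(add(SZ, Z))
  step 8: S(S(add(Z, Z)))
  step 9: SSZ

Term B:
  start: add(S^4(Z), Z)
  step 1: S(add(SSSZ, Z))
  step 2: S(S(add(SSZ, Z)))
  step 3: S(S(S(add(SZ, Z))))
  step 4: S(S(S(S(add(Z, Z)))))
  step 5: S^4(Z)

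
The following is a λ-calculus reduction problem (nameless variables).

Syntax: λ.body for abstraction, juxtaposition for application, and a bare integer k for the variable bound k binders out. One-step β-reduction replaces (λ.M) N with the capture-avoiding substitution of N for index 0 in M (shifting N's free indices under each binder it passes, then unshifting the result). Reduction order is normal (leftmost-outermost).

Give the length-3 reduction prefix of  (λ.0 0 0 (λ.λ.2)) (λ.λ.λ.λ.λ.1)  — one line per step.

  start: (λ.0 0 0 (λ.λ.2)) (λ.λ.λ.λ.λ.1)
  [1] (λ.λ.λ.λ.λ.1) (λ.λ.λ.λ.λ.1) (λ.λ.λ.λ.λ.1) (λ.λ.λ.λ.λ.λ.λ.1)
  [2] (λ.λ.λ.λ.1) (λ.λ.λ.λ.λ.1) (λ.λ.λ.λ.λ.λ.λ.1)
  [3] (λ.λ.λ.1) (λ.λ.λ.λ.λ.λ.λ.1)

Answer: after 3 steps: (λ.λ.λ.1) (λ.λ.λ.λ.λ.λ.λ.1)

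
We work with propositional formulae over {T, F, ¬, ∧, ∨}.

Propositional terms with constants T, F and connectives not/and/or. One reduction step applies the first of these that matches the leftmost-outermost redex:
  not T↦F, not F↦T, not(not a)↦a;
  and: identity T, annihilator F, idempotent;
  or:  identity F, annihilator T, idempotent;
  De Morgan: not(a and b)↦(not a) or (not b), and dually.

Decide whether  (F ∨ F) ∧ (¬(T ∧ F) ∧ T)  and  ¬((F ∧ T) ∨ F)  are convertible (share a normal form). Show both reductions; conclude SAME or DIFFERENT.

Answer: DIFFERENT — A ⇓ F, B ⇓ T

Reduction:
Term A:
  start: (F ∨ F) ∧ (¬(T ∧ F) ∧ T)
  →1  F ∧ (¬(T ∧ F) ∧ T)
  →2  F

Term B:
  start: ¬((F ∧ T) ∨ F)
  →1  ¬(F ∧ T) ∧ ¬F
  →2  (¬F ∨ ¬T) ∧ ¬F
  →3  (T ∨ ¬T) ∧ ¬F
  →4  T ∧ ¬F
  →5  ¬F
  →6  T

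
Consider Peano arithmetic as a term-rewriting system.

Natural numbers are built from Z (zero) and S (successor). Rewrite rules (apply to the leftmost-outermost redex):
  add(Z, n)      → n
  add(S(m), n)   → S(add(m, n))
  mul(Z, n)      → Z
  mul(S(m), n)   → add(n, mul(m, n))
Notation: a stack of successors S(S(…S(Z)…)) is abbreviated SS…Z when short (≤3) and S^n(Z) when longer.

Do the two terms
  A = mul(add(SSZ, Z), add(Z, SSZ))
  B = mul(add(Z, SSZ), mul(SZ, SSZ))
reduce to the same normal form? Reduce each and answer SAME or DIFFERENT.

Answer: SAME — A ⇓ S^4(Z), B ⇓ S^4(Z)

Reduction:
Term A:
  start: mul(add(SSZ, Z), add(Z, SSZ))
  [1] mul(S(add(SZ, Z)), add(Z, SSZ))
  [2] add(add(Z, SSZ), mul(add(SZ, Z), add(Z, SSZ)))
  [3] add(SSZ, mul(add(SZ, Z), add(Z, SSZ)))
  [4] S(add(SZ, mul(add(SZ, Z), add(Z, SSZ))))
  [5] S(S(add(Z, mul(add(SZ, Z), add(Z, SSZ)))))
  [6] S(S(mul(add(SZ, Z), add(Z, SSZ))))
  [7] S(S(mul(S(add(Z, Z)), add(Z, SSZ))))
  [8] S(S(add(add(Z, SSZ), mul(add(Z, Z), add(Z, SSZ)))))
  [9] S(S(add(SSZ, mul(add(Z, Z), add(Z, SSZ)))))
  [10] S(S(S(add(SZ, mul(add(Z, Z), add(Z, SSZ))))))
  [11] S(S(S(S(add(Z, mul(add(Z, Z), add(Z, SSZ)))))))
  [12] S(S(S(S(mul(add(Z, Z), add(Z, SSZ))))))
  [13] S(S(S(S(mul(Z, add(Z, SSZ))))))
  [14] S^4(Z)

Term B:
  start: mul(add(Z, SSZ), mul(SZ, SSZ))
  [1] mul(SSZ, mul(SZ, SSZ))
  [2] add(mul(SZ, SSZ), mul(SZ, mul(SZ, SSZ)))
  [3] add(add(SSZ, mul(Z, SSZ)), mul(SZ, mul(SZ, SSZ)))
  [4] add(S(add(SZ, mul(Z, SSZ))), mul(SZ, mul(SZ, SSZ)))
  [5] S(add(add(SZ, mul(Z, SSZ)), mul(SZ, mul(SZ, SSZ))))
  [6] S(add(S(add(Z, mul(Z, SSZ))), mul(SZ, mul(SZ, SSZ))))
  [7] S(S(add(add(Z, mul(Z, SSZ)), mul(SZ, mul(SZ, SSZ)))))
  [8] S(S(add(mul(Z, SSZ), mul(SZ, mul(SZ, SSZ)))))
  [9] S(S(add(Z, mul(SZ, mul(SZ, SSZ)))))
  [10] S(S(mul(SZ, mul(SZ, SSZ))))
  [11] S(S(add(mul(SZ, SSZ), mul(Z, mul(SZ, SSZ)))))
  [12] S(S(add(add(SSZ, mul(Z, SSZ)), mul(Z, mul(SZ, SSZ)))))
  [13] S(S(add(S(add(SZ, mul(Z, SSZ))), mul(Z, mul(SZ, SSZ)))))
  [14] S(S(S(add(add(SZ, mul(Z, SSZ)), mul(Z, mul(SZ, SSZ))))))
  [15] S(S(S(add(S(add(Z, mul(Z, SSZ))), mul(Z, mul(SZ, SSZ))))))
  [16] S(S(S(S(add(add(Z, mul(Z, SSZ)), mul(Z, mul(SZ, SSZ)))))))
  [17] S(S(S(S(add(mul(Z, SSZ), mul(Z, mul(SZ, SSZ)))))))
  [18] S(S(S(S(add(Z, mul(Z, mul(SZ, SSZ)))))))
  [19] S(S(S(S(mul(Z, mul(SZ, SSZ))))))
  [20] S^4(Z)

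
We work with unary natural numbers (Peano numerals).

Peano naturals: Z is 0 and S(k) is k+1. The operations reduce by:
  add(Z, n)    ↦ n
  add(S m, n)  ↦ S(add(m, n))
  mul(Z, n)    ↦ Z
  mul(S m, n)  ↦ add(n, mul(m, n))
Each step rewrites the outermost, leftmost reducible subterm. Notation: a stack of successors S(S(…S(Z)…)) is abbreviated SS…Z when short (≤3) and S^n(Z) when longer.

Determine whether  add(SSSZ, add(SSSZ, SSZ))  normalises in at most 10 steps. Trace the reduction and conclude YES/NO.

  start: add(SSSZ, add(SSSZ, SSZ))
  step 1: S(add(SSZ, add(SSSZ, SSZ)))
  step 2: S(S(add(SZ, add(SSSZ, SSZ))))
  step 3: S(S(S(add(Z, add(SSSZ, SSZ)))))
  step 4: S(S(S(add(SSSZ, SSZ))))
  step 5: S(S(S(S(add(SSZ, SSZ)))))
  step 6: S(S(S(S(S(add(SZ, SSZ))))))
  step 7: S(S(S(S(S(S(add(Z, SSZ)))))))
  step 8: S^8(Z)

Answer: YES — reaches normal form S^8(Z) in 8 ≤ 10 steps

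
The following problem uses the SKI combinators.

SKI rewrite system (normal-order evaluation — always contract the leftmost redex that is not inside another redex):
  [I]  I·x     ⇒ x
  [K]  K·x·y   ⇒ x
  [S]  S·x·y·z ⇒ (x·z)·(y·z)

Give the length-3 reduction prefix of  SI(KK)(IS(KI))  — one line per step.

Answer: after 3 steps: S(KI)(KK(IS(KI)))

Working:
  start: SI(KK)(IS(KI))
  step 1: I(IS(KI))(KK(IS(KI)))
  step 2: IS(KI)(KK(IS(KI)))
  step 3: S(KI)(KK(IS(KI)))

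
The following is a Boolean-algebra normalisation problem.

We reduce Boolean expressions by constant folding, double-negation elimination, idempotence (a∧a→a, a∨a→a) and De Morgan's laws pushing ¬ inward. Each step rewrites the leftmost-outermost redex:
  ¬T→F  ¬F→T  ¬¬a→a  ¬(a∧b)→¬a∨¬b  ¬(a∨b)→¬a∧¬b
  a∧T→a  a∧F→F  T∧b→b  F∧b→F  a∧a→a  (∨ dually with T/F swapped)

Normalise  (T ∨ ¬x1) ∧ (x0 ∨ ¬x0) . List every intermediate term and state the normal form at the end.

  start: (T ∨ ¬x1) ∧ (x0 ∨ ¬x0)
  →1  T ∧ (x0 ∨ ¬x0)
  →2  x0 ∨ ¬x0

Answer: normal form = x0 ∨ ¬x0  (in 2 steps)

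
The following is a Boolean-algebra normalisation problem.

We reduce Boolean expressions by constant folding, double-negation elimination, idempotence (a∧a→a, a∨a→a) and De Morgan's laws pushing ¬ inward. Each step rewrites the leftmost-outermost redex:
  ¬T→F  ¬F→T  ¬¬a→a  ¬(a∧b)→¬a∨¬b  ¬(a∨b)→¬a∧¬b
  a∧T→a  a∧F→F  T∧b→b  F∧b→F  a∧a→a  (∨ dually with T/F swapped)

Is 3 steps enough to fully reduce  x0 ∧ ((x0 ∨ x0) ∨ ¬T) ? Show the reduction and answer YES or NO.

Answer: NO — after 3 steps the term is x0 ∧ x0, not yet normal

Working:
  start: x0 ∧ ((x0 ∨ x0) ∨ ¬T)
  [1] x0 ∧ (x0 ∨ ¬T)
  [2] x0 ∧ (x0 ∨ F)
  [3] x0 ∧ x0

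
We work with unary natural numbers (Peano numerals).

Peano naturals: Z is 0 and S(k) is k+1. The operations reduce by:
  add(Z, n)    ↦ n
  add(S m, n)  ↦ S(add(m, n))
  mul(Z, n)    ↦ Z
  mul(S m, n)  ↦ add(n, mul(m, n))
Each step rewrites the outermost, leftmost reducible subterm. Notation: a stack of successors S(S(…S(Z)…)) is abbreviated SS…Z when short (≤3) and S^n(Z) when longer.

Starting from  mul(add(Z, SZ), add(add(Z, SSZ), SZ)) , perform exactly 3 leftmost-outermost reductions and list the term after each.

Answer: after 3 steps: add(add(SSZ, SZ), mul(Z, add(add(Z, SSZ), SZ)))

Derivation:
  start: mul(add(Z, SZ), add(add(Z, SSZ), SZ))
  [1] mul(SZ, add(add(Z, SSZ), SZ))
  [2] add(add(add(Z, SSZ), SZ), mul(Z, add(add(Z, SSZ), SZ)))
  [3] add(add(SSZ, SZ), mul(Z, add(add(Z, SSZ), SZ)))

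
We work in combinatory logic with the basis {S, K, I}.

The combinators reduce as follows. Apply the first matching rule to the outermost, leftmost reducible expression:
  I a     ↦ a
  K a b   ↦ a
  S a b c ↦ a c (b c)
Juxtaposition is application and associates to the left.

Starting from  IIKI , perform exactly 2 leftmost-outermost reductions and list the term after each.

  start: IIKI
  [1] IKI
  [2] KI

Answer: after 2 steps: KI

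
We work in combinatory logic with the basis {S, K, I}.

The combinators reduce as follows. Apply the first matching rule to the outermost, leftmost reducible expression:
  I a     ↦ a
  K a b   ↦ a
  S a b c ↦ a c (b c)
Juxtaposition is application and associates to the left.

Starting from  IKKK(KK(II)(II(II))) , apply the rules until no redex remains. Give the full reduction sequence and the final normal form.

  start: IKKK(KK(II)(II(II)))
  →1  KKK(KK(II)(II(II)))
  →2  K(KK(II)(II(II)))
  →3  K(K(II(II)))
  →4  K(K(I(II)))
  →5  K(K(II))
  →6  K(KI)

Answer: normal form = K(KI)  (in 6 steps)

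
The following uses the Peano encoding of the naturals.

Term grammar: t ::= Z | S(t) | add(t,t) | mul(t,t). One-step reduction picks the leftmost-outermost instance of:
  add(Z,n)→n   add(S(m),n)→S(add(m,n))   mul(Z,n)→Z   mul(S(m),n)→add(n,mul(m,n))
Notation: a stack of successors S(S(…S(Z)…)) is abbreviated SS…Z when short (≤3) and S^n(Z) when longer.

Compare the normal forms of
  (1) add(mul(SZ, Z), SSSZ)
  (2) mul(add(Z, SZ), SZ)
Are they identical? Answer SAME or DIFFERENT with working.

Answer: DIFFERENT — A ⇓ SSSZ, B ⇓ SZ

Derivation:
Term A:
  start: add(mul(SZ, Z), SSSZ)
  →1  add(add(Z, mul(Z, Z)), SSSZ)
  →2  add(mul(Z, Z), SSSZ)
  →3  add(Z, SSSZ)
  →4  SSSZ

Term B:
  start: mul(add(Z, SZ), SZ)
  →1  mul(SZ, SZ)
  →2  add(SZ, mul(Z, SZ))
  →3  S(add(Z, mul(Z, SZ)))
  →4  S(mul(Z, SZ))
  →5  SZ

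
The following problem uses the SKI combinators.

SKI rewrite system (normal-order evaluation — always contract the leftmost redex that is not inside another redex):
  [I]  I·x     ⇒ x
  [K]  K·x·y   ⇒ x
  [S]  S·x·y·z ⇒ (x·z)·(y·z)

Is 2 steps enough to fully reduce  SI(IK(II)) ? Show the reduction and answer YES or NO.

  start: SI(IK(II))
  [1] SI(K(II))
  [2] SI(KI)

Answer: YES — reaches normal form SI(KI) in 2 ≤ 2 steps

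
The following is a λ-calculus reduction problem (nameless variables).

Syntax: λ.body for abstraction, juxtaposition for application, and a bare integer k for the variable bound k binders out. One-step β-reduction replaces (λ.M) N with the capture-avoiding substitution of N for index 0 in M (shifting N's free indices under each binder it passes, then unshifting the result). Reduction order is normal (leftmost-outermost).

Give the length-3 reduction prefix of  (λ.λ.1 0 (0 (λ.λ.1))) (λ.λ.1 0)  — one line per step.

Answer: after 3 steps: λ.0 (0 (λ.λ.1))

Derivation:
  start: (λ.λ.1 0 (0 (λ.λ.1))) (λ.λ.1 0)
  step 1: λ.(λ.λ.1 0) 0 (0 (λ.λ.1))
  step 2: λ.(λ.1 0) (0 (λ.λ.1))
  step 3: λ.0 (0 (λ.λ.1))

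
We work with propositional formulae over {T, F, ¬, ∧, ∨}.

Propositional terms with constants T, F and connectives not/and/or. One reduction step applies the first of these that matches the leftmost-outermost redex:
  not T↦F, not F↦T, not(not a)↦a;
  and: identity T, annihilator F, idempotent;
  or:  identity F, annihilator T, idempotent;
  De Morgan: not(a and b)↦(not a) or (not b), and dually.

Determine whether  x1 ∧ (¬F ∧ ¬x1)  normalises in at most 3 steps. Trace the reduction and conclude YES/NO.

  start: x1 ∧ (¬F ∧ ¬x1)
  step 1: x1 ∧ (T ∧ ¬x1)
  step 2: x1 ∧ ¬x1

Answer: YES — reaches normal form x1 ∧ ¬x1 in 2 ≤ 3 steps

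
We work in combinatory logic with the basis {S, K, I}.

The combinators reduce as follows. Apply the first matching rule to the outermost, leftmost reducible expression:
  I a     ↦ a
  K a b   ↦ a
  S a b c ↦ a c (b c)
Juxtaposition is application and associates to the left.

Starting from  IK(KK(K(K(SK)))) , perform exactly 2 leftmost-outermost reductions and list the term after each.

  start: IK(KK(K(K(SK))))
  step 1: K(KK(K(K(SK))))
  step 2: KK

Answer: after 2 steps: KK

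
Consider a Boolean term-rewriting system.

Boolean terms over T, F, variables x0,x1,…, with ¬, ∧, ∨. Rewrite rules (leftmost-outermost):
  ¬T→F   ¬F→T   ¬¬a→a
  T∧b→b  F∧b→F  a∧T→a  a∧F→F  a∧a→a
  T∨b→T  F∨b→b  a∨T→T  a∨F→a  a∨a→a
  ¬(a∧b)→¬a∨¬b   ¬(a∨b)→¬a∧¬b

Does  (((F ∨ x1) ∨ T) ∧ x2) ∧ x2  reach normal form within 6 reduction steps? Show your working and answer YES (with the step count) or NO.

  start: (((F ∨ x1) ∨ T) ∧ x2) ∧ x2
  step 1: (T ∧ x2) ∧ x2
  step 2: x2 ∧ x2
  step 3: x2

Answer: YES — reaches normal form x2 in 3 ≤ 6 steps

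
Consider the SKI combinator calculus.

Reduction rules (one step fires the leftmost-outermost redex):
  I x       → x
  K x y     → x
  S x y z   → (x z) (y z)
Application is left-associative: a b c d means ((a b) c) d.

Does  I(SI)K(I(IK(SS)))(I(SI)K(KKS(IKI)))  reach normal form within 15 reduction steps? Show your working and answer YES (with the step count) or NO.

  start: I(SI)K(I(IK(SS)))(I(SI)K(KKS(IKI)))
  step 1: SIK(I(IK(SS)))(I(SI)K(KKS(IKI)))
  step 2: I(I(IK(SS)))(K(I(IK(SS))))(I(SI)K(KKS(IKI)))
  step 3: I(IK(SS))(K(I(IK(SS))))(I(SI)K(KKS(IKI)))
  step 4: IK(SS)(K(I(IK(SS))))(I(SI)K(KKS(IKI)))
  step 5: K(SS)(K(I(IK(SS))))(I(SI)K(KKS(IKI)))
  step 6: SS(I(SI)K(KKS(IKI)))
  step 7: SS(SIK(KKS(IKI)))
  step 8: SS(I(KKS(IKI))(K(KKS(IKI))))
  step 9: SS(KKS(IKI)(K(KKS(IKI))))
  step 10: SS(K(IKI)(K(KKS(IKI))))
  step 11: SS(IKI)
  step 12: SS(KI)

Answer: YES — reaches normal form SS(KI) in 12 ≤ 15 steps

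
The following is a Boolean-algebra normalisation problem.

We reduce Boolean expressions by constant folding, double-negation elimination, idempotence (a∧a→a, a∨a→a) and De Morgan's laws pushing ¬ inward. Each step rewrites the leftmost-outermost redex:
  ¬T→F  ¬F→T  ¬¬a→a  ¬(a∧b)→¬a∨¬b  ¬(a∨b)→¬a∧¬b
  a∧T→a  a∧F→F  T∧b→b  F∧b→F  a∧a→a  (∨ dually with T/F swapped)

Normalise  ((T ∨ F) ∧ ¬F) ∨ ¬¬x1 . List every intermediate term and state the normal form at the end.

Answer: normal form = T  (in 4 steps)

Reduction:
  start: ((T ∨ F) ∧ ¬F) ∨ ¬¬x1
  step 1: (T ∧ ¬F) ∨ ¬¬x1
  step 2: ¬F ∨ ¬¬x1
  step 3: T ∨ ¬¬x1
  step 4: T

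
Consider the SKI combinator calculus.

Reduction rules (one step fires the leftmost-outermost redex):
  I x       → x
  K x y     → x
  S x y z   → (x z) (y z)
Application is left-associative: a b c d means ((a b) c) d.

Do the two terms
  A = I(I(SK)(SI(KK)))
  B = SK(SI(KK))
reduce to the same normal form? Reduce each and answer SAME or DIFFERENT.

Answer: SAME — A ⇓ SK(SI(KK)), B ⇓ SK(SI(KK))

Working:
Term A:
  start: I(I(SK)(SI(KK)))
  step 1: I(SK)(SI(KK))
  step 2: SK(SI(KK))

Term B:
  start: SK(SI(KK))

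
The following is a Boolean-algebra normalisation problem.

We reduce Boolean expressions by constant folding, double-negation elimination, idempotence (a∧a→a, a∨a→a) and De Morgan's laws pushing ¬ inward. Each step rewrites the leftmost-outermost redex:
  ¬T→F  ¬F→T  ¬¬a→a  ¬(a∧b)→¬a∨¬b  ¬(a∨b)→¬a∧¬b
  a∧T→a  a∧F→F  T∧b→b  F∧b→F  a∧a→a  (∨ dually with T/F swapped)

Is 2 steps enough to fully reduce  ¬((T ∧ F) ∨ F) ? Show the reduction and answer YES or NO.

Answer: NO — after 2 steps the term is (¬T ∨ ¬F) ∧ ¬F, not yet normal

Working:
  start: ¬((T ∧ F) ∨ F)
  [1] ¬(T ∧ F) ∧ ¬F
  [2] (¬T ∨ ¬F) ∧ ¬F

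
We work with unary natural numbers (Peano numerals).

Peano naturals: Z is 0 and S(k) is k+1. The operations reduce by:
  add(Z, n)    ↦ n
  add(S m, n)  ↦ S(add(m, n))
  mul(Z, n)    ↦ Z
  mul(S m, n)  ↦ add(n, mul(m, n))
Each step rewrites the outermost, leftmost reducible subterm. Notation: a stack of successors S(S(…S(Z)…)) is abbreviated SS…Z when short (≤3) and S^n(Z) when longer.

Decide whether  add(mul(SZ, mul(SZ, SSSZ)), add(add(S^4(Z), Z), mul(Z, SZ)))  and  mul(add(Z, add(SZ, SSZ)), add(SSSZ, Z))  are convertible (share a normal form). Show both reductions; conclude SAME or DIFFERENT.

Term A:
  start: add(mul(SZ, mul(SZ, SSSZ)), add(add(S^4(Z), Z), mul(Z, SZ)))
  step 1: add(add(mul(SZ, SSSZ), mul(Z, mul(SZ, SSSZ))), add(add(S^4(Z), Z), mul(Z, SZ)))
  step 2: add(add(add(SSSZ, mul(Z, SSSZ)), mul(Z, mul(SZ, SSSZ))), add(add(S^4(Z), Z), mul(Z, SZ)))
  step 3: add(add(S(add(SSZ, mul(Z, SSSZ))), mul(Z, mul(SZ, SSSZ))), add(add(S^4(Z), Z), mul(Z, SZ)))
  step 4: add(S(add(add(SSZ, mul(Z, SSSZ)), mul(Z, mul(SZ, SSSZ)))), add(add(S^4(Z), Z), mul(Z, SZ)))
  step 5: S(add(add(add(SSZ, mul(Z, SSSZ)), mul(Z, mul(SZ, SSSZ))), add(add(S^4(Z), Z), mul(Z, SZ))))
  step 6: S(add(add(S(add(SZ, mul(Z, SSSZ))), mul(Z, mul(SZ, SSSZ))), add(add(S^4(Z), Z), mul(Z, SZ))))
  step 7: S(add(S(add(add(SZ, mul(Z, SSSZ)), mul(Z, mul(SZ, SSSZ)))), add(add(S^4(Z), Z), mul(Z, SZ))))
  step 8: S(S(add(add(add(SZ, mul(Z, SSSZ)), mul(Z, mul(SZ, SSSZ))), add(add(S^4(Z), Z), mul(Z, SZ)))))
  step 9: S(S(add(add(S(add(Z, mul(Z, SSSZ))), mul(Z, mul(SZ, SSSZ))), add(add(S^4(Z), Z), mul(Z, SZ)))))
  step 10: S(S(add(S(add(add(Z, mul(Z, SSSZ)), mul(Z, mul(SZ, SSSZ)))), add(add(S^4(Z), Z), mul(Z, SZ)))))
  step 11: S(S(S(add(add(add(Z, mul(Z, SSSZ)), mul(Z, mul(SZ, SSSZ))), add(add(S^4(Z), Z), mul(Z, SZ))))))
  step 12: S(S(S(add(add(mul(Z, SSSZ), mul(Z, mul(SZ, SSSZ))), add(add(S^4(Z), Z), mul(Z, SZ))))))
  step 13: S(S(S(add(add(Z, mul(Z, mul(SZ, SSSZ))), add(add(S^4(Z), Z), mul(Z, SZ))))))
  step 14: S(S(S(add(mul(Z, mul(SZ, SSSZ)), add(add(S^4(Z), Z), mul(Z, SZ))))))
  step 15: S(S(S(add(Z, add(add(S^4(Z), Z), mul(Z, SZ))))))
  step 16: S(S(S(add(add(S^4(Z), Z), mul(Z, SZ)))))
  step 17: S(S(S(add(S(add(SSSZ, Z)), mul(Z, SZ)))))
  step 18: S(S(S(S(add(add(SSSZ, Z), mul(Z, SZ))))))
  step 19: S(S(S(S(add(S(add(SSZ, Z)), mul(Z, SZ))))))
  step 20: S(S(S(S(S(add(add(SSZ, Z), mul(Z, SZ)))))))
  step 21: S(S(S(S(S(add(S(add(SZ, Z)), mul(Z, SZ)))))))
  step 22: S(S(S(S(S(S(add(add(SZ, Z), mul(Z, SZ))))))))
  step 23: S(S(S(S(S(S(add(S(add(Z, Z)), mul(Z, SZ))))))))
  step 24: S(S(S(S(S(S(S(add(add(Z, Z), mul(Z, SZ)))))))))
  step 25: S(S(S(S(S(S(S(add(Z, mul(Z, SZ)))))))))
  step 26: S(S(S(S(S(S(S(mul(Z, SZ))))))))
  step 27: S^7(Z)

Term B:
  start: mul(add(Z, add(SZ, SSZ)), add(SSSZ, Z))
  step 1: mul(add(SZ, SSZ), add(SSSZ, Z))
  step 2: mul(S(add(Z, SSZ)), add(SSSZ, Z))
  step 3: add(add(SSSZ, Z), mul(add(Z, SSZ), add(SSSZ, Z)))
  step 4: add(S(add(SSZ, Z)), mul(add(Z, SSZ), add(SSSZ, Z)))
  step 5: S(add(add(SSZ, Z), mul(add(Z, SSZ), add(SSSZ, Z))))
  step 6: S(add(S(add(SZ, Z)), mul(add(Z, SSZ), add(SSSZ, Z))))
  step 7: S(S(add(add(SZ, Z), mul(add(Z, SSZ), add(SSSZ, Z)))))
  step 8: S(S(add(S(add(Z, Z)), mul(add(Z, SSZ), add(SSSZ, Z)))))
  step 9: S(S(S(add(add(Z, Z), mul(add(Z, SSZ), add(SSSZ, Z))))))
  step 10: S(S(S(add(Z, mul(add(Z, SSZ), add(SSSZ, Z))))))
  step 11: S(S(S(mul(add(Z, SSZ), add(SSSZ, Z)))))
  step 12: S(S(S(mul(SSZ, add(SSSZ, Z)))))
  step 13: S(S(S(add(add(SSSZ, Z), mul(SZ, add(SSSZ, Z))))))
  step 14: S(S(S(add(S(add(SSZ, Z)), mul(SZ, add(SSSZ, Z))))))
  step 15: S(S(S(S(add(add(SSZ, Z), mul(SZ, add(SSSZ, Z)))))))
  step 16: S(S(S(S(add(S(add(SZ, Z)), mul(SZ, add(SSSZ, Z)))))))
  step 17: S(S(S(S(S(add(add(SZ, Z), mul(SZ, add(SSSZ, Z))))))))
  step 18: S(S(S(S(S(add(S(add(Z, Z)), mul(SZ, add(SSSZ, Z))))))))
  step 19: S(S(S(S(S(S(add(add(Z, Z), mul(SZ, add(SSSZ, Z)))))))))
  step 20: S(S(S(S(S(S(add(Z, mul(SZ, add(SSSZ, Z)))))))))
  step 21: S(S(S(S(S(S(mul(SZ, add(SSSZ, Z))))))))
  step 22: S(S(S(S(S(S(add(add(SSSZ, Z), mul(Z, add(SSSZ, Z)))))))))
  step 23: S(S(S(S(S(S(add(S(add(SSZ, Z)), mul(Z, add(SSSZ, Z)))))))))
  step 24: S(S(S(S(S(S(S(add(add(SSZ, Z), mul(Z, add(SSSZ, Z))))))))))
  step 25: S(S(S(S(S(S(S(add(S(add(SZ, Z)), mul(Z, add(SSSZ, Z))))))))))
  step 26: S(S(S(S(S(S(S(S(add(add(SZ, Z), mul(Z, add(SSSZ, Z)))))))))))
  step 27: S(S(S(S(S(S(S(S(add(S(add(Z, Z)), mul(Z, add(SSSZ, Z)))))))))))
  step 28: S(S(S(S(S(S(S(S(S(add(add(Z, Z), mul(Z, add(SSSZ, Z))))))))))))
  step 29: S(S(S(S(S(S(S(S(S(add(Z, mul(Z, add(SSSZ, Z))))))))))))
  step 30: S(S(S(S(S(S(S(S(S(mul(Z, add(SSSZ, Z)))))))))))
  step 31: S^9(Z)

Answer: DIFFERENT — A ⇓ S^7(Z), B ⇓ S^9(Z)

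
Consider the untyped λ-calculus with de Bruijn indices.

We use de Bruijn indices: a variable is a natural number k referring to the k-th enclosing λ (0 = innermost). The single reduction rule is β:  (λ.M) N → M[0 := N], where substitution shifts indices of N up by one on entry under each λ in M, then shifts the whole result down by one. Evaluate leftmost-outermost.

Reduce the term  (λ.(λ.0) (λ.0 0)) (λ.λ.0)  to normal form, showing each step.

Answer: normal form = λ.0 0  (in 2 steps)

Working:
  start: (λ.(λ.0) (λ.0 0)) (λ.λ.0)
  step 1: (λ.0) (λ.0 0)
  step 2: λ.0 0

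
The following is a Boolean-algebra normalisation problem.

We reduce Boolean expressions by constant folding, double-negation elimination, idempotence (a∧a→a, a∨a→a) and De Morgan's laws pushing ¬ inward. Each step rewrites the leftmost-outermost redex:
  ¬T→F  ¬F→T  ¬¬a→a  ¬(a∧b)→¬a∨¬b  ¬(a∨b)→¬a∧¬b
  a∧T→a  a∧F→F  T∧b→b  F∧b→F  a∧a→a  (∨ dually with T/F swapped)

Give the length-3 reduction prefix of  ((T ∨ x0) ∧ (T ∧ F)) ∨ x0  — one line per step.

Answer: after 3 steps: F ∨ x0

Derivation:
  start: ((T ∨ x0) ∧ (T ∧ F)) ∨ x0
  [1] (T ∧ (T ∧ F)) ∨ x0
  [2] (T ∧ F) ∨ x0
  [3] F ∨ x0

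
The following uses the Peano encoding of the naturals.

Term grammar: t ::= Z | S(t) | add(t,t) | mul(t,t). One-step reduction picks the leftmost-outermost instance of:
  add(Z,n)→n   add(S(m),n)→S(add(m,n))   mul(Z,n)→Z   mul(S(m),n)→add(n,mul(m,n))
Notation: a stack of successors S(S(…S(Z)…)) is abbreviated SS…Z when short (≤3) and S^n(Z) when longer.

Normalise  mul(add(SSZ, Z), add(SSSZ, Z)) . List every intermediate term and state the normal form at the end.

  start: mul(add(SSZ, Z), add(SSSZ, Z))
  →1  mul(S(add(SZ, Z)), add(SSSZ, Z))
  →2  add(add(SSSZ, Z), mul(add(SZ, Z), add(SSSZ, Z)))
  →3  add(S(add(SSZ, Z)), mul(add(SZ, Z), add(SSSZ, Z)))
  →4  S(add(add(SSZ, Z), mul(add(SZ, Z), add(SSSZ, Z))))
  →5  S(add(S(add(SZ, Z)), mul(add(SZ, Z), add(SSSZ, Z))))
  →6  S(S(add(add(SZ, Z), mul(add(SZ, Z), add(SSSZ, Z)))))
  →7  S(S(add(S(add(Z, Z)), mul(add(SZ, Z), add(SSSZ, Z)))))
  →8  S(S(S(add(add(Z, Z), mul(add(SZ, Z), add(SSSZ, Z))))))
  →9  S(S(S(add(Z, mul(add(SZ, Z), add(SSSZ, Z))))))
  →10  S(S(S(mul(add(SZ, Z), add(SSSZ, Z)))))
  →11  S(S(S(mul(S(add(Z, Z)), add(SSSZ, Z)))))
  →12  S(S(S(add(add(SSSZ, Z), mul(add(Z, Z), add(SSSZ, Z))))))
  →13  S(S(S(add(S(add(SSZ, Z)), mul(add(Z, Z), add(SSSZ, Z))))))
  →14  S(S(S(S(add(add(SSZ, Z), mul(add(Z, Z), add(SSSZ, Z)))))))
  →15  S(S(S(S(add(S(add(SZ, Z)), mul(add(Z, Z), add(SSSZ, Z)))))))
  →16  S(S(S(S(S(add(add(SZ, Z), mul(add(Z, Z), add(SSSZ, Z))))))))
  →17  S(S(S(S(S(add(S(add(Z, Z)), mul(add(Z, Z), add(SSSZ, Z))))))))
  →18  S(S(S(S(S(S(add(add(Z, Z), mul(add(Z, Z), add(SSSZ, Z)))))))))
  →19  S(S(S(S(S(S(add(Z, mul(add(Z, Z), add(SSSZ, Z)))))))))
  →20  S(S(S(S(S(S(mul(add(Z, Z), add(SSSZ, Z))))))))
  →21  S(S(S(S(S(S(mul(Z, add(SSSZ, Z))))))))
  →22  S^6(Z)

Answer: normal form = S^6(Z)  (in 22 steps)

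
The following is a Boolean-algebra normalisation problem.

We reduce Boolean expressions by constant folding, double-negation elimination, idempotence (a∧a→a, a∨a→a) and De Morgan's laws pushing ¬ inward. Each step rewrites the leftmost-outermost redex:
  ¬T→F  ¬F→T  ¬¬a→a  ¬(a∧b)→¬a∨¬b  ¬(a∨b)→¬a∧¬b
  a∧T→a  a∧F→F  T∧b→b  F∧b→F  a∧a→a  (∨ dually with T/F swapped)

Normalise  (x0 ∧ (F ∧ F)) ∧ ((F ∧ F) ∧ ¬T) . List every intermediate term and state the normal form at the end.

Answer: normal form = F  (in 3 steps)

Working:
  start: (x0 ∧ (F ∧ F)) ∧ ((F ∧ F) ∧ ¬T)
  step 1: (x0 ∧ F) ∧ ((F ∧ F) ∧ ¬T)
  step 2: F ∧ ((F ∧ F) ∧ ¬T)
  step 3: F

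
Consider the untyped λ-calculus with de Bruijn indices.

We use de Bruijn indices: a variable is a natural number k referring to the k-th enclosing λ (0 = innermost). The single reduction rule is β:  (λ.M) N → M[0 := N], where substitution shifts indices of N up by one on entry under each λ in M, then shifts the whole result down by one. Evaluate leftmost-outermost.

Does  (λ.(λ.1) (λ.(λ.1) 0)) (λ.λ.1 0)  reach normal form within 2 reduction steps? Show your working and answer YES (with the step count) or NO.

  start: (λ.(λ.1) (λ.(λ.1) 0)) (λ.λ.1 0)
  →1  (λ.λ.λ.1 0) (λ.(λ.1) 0)
  →2  λ.λ.1 0

Answer: YES — reaches normal form λ.λ.1 0 in 2 ≤ 2 steps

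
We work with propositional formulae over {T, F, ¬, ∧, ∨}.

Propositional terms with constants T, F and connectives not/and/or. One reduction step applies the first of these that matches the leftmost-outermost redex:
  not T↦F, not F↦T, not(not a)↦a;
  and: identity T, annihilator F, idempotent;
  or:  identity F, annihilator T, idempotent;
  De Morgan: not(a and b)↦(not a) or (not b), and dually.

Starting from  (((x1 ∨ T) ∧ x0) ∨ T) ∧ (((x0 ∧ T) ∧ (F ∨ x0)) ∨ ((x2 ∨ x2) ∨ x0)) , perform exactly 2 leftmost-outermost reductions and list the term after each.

Answer: after 2 steps: ((x0 ∧ T) ∧ (F ∨ x0)) ∨ ((x2 ∨ x2) ∨ x0)

Reduction:
  start: (((x1 ∨ T) ∧ x0) ∨ T) ∧ (((x0 ∧ T) ∧ (F ∨ x0)) ∨ ((x2 ∨ x2) ∨ x0))
  →1  T ∧ (((x0 ∧ T) ∧ (F ∨ x0)) ∨ ((x2 ∨ x2) ∨ x0))
  →2  ((x0 ∧ T) ∧ (F ∨ x0)) ∨ ((x2 ∨ x2) ∨ x0)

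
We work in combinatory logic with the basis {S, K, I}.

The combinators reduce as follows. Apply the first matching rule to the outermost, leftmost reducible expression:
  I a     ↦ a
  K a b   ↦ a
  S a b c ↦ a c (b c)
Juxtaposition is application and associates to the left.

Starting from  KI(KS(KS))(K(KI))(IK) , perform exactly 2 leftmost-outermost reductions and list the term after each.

  start: KI(KS(KS))(K(KI))(IK)
  →1  I(K(KI))(IK)
  →2  K(KI)(IK)

Answer: after 2 steps: K(KI)(IK)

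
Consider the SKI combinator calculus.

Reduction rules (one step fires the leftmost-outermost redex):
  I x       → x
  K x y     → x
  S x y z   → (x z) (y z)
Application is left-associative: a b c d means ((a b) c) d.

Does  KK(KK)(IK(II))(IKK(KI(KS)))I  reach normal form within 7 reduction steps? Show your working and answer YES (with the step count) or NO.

  start: KK(KK)(IK(II))(IKK(KI(KS)))I
  step 1: K(IK(II))(IKK(KI(KS)))I
  step 2: IK(II)I
  step 3: K(II)I
  step 4: II
  step 5: I

Answer: YES — reaches normal form I in 5 ≤ 7 steps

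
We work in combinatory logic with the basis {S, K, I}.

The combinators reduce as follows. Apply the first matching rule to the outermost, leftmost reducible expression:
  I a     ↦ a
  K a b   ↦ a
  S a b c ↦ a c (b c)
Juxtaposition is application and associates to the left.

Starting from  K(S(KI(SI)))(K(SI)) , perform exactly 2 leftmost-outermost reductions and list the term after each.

Answer: after 2 steps: SI

Derivation:
  start: K(S(KI(SI)))(K(SI))
  →1  S(KI(SI))
  →2  SI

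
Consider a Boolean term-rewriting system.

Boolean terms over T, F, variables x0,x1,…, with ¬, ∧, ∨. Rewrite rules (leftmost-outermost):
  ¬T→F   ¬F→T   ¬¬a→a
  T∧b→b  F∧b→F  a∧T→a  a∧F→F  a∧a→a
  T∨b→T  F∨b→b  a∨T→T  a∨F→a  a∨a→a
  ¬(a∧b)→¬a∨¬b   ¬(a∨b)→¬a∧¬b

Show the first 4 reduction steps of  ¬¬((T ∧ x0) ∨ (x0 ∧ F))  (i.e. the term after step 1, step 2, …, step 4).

Answer: after 4 steps: x0

Working:
  start: ¬¬((T ∧ x0) ∨ (x0 ∧ F))
  →1  (T ∧ x0) ∨ (x0 ∧ F)
  →2  x0 ∨ (x0 ∧ F)
  →3  x0 ∨ F
  →4  x0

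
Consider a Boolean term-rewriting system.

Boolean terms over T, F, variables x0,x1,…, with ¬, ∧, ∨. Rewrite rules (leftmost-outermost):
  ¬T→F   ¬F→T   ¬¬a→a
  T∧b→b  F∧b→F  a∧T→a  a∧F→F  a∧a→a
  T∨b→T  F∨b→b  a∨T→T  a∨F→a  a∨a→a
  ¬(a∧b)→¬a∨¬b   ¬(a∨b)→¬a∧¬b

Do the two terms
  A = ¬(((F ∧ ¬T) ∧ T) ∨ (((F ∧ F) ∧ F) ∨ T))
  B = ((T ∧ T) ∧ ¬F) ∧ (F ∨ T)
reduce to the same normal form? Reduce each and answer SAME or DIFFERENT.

Answer: DIFFERENT — A ⇓ F, B ⇓ T

Working:
Term A:
  start: ¬(((F ∧ ¬T) ∧ T) ∨ (((F ∧ F) ∧ F) ∨ T))
  step 1: ¬((F ∧ ¬T) ∧ T) ∧ ¬(((F ∧ F) ∧ F) ∨ T)
  step 2: (¬(F ∧ ¬T) ∨ ¬T) ∧ ¬(((F ∧ F) ∧ F) ∨ T)
  step 3: ((¬F ∨ ¬¬T) ∨ ¬T) ∧ ¬(((F ∧ F) ∧ F) ∨ T)
  step 4: ((T ∨ ¬¬T) ∨ ¬T) ∧ ¬(((F ∧ F) ∧ F) ∨ T)
  step 5: (T ∨ ¬T) ∧ ¬(((F ∧ F) ∧ F) ∨ T)
  step 6: T ∧ ¬(((F ∧ F) ∧ F) ∨ T)
  step 7: ¬(((F ∧ F) ∧ F) ∨ T)
  step 8: ¬((F ∧ F) ∧ F) ∧ ¬T
  step 9: (¬(F ∧ F) ∨ ¬F) ∧ ¬T
  step 10: ((¬F ∨ ¬F) ∨ ¬F) ∧ ¬T
  step 11: (¬F ∨ ¬F) ∧ ¬T
  step 12: ¬F ∧ ¬T
  step 13: T ∧ ¬T
  step 14: ¬T
  step 15: F

Term B:
  start: ((T ∧ T) ∧ ¬F) ∧ (F ∨ T)
  step 1: (T ∧ ¬F) ∧ (F ∨ T)
  step 2: ¬F ∧ (F ∨ T)
  step 3: T ∧ (F ∨ T)
  step 4: F ∨ T
  step 5: T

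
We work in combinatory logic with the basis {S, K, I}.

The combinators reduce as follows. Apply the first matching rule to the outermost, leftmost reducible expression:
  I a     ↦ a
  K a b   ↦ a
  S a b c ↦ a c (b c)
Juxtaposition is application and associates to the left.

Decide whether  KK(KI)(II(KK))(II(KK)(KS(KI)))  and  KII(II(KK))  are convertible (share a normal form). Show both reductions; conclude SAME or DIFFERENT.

Answer: SAME — A ⇓ KK, B ⇓ KK

Working:
Term A:
  start: KK(KI)(II(KK))(II(KK)(KS(KI)))
  →1  K(II(KK))(II(KK)(KS(KI)))
  →2  II(KK)
  →3  I(KK)
  →4  KK

Term B:
  start: KII(II(KK))
  →1  I(II(KK))
  →2  II(KK)
  →3  I(KK)
  →4  KK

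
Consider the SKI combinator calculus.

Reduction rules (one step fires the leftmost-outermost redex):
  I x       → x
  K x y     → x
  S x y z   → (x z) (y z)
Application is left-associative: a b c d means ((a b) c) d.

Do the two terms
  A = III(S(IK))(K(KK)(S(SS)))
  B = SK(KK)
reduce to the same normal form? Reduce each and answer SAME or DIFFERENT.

Answer: SAME — A ⇓ SK(KK), B ⇓ SK(KK)

Reduction:
Term A:
  start: III(S(IK))(K(KK)(S(SS)))
  [1] II(S(IK))(K(KK)(S(SS)))
  [2] I(S(IK))(K(KK)(S(SS)))
  [3] S(IK)(K(KK)(S(SS)))
  [4] SK(K(KK)(S(SS)))
  [5] SK(KK)

Term B:
  start: SK(KK)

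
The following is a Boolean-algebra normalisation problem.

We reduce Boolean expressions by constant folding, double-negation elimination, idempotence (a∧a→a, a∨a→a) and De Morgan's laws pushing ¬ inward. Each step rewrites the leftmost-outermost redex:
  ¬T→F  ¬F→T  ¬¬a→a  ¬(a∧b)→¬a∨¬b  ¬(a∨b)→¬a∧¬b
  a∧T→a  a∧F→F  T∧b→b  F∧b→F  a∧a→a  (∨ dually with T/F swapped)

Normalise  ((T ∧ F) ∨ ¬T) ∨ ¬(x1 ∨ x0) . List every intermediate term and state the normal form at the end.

  start: ((T ∧ F) ∨ ¬T) ∨ ¬(x1 ∨ x0)
  [1] (F ∨ ¬T) ∨ ¬(x1 ∨ x0)
  [2] ¬T ∨ ¬(x1 ∨ x0)
  [3] F ∨ ¬(x1 ∨ x0)
  [4] ¬(x1 ∨ x0)
  [5] ¬x1 ∧ ¬x0

Answer: normal form = ¬x1 ∧ ¬x0  (in 5 steps)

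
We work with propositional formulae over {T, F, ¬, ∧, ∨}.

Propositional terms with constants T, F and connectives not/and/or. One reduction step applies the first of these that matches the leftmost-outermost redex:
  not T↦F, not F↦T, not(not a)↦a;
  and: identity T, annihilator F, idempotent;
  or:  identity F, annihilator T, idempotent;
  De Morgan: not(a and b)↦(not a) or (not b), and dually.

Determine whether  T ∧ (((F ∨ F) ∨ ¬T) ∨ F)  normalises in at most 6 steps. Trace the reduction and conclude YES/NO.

Answer: YES — reaches normal form F in 5 ≤ 6 steps

Derivation:
  start: T ∧ (((F ∨ F) ∨ ¬T) ∨ F)
  →1  ((F ∨ F) ∨ ¬T) ∨ F
  →2  (F ∨ F) ∨ ¬T
  →3  F ∨ ¬T
  →4  ¬T
  →5  F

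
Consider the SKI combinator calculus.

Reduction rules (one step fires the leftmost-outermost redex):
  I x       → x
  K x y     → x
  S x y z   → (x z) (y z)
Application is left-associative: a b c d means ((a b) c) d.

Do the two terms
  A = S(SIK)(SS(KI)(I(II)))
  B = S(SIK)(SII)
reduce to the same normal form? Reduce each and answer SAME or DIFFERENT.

Term A:
  start: S(SIK)(SS(KI)(I(II)))
  step 1: S(SIK)(S(I(II))(KI(I(II))))
  step 2: S(SIK)(S(II)(KI(I(II))))
  step 3: S(SIK)(SI(KI(I(II))))
  step 4: S(SIK)(SII)

Term B:
  start: S(SIK)(SII)

Answer: SAME — A ⇓ S(SIK)(SII), B ⇓ S(SIK)(SII)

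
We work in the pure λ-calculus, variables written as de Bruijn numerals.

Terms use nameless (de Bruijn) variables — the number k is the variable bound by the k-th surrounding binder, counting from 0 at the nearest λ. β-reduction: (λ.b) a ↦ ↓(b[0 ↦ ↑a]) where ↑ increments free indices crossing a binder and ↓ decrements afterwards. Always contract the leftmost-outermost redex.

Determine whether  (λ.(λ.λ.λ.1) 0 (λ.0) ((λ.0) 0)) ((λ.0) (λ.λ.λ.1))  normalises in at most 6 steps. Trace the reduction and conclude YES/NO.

  start: (λ.(λ.λ.λ.1) 0 (λ.0) ((λ.0) 0)) ((λ.0) (λ.λ.λ.1))
  step 1: (λ.λ.λ.1) ((λ.0) (λ.λ.λ.1)) (λ.0) ((λ.0) ((λ.0) (λ.λ.λ.1)))
  step 2: (λ.λ.1) (λ.0) ((λ.0) ((λ.0) (λ.λ.λ.1)))
  step 3: (λ.λ.0) ((λ.0) ((λ.0) (λ.λ.λ.1)))
  step 4: λ.0

Answer: YES — reaches normal form λ.0 in 4 ≤ 6 steps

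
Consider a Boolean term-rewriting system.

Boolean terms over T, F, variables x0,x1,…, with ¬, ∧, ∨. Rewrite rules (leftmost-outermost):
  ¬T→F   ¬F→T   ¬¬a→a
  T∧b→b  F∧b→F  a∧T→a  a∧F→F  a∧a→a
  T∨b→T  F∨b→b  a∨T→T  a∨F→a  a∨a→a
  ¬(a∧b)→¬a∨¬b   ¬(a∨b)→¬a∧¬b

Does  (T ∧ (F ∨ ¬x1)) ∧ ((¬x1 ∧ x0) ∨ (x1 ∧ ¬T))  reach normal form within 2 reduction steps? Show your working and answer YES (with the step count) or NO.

  start: (T ∧ (F ∨ ¬x1)) ∧ ((¬x1 ∧ x0) ∨ (x1 ∧ ¬T))
  [1] (F ∨ ¬x1) ∧ ((¬x1 ∧ x0) ∨ (x1 ∧ ¬T))
  [2] ¬x1 ∧ ((¬x1 ∧ x0) ∨ (x1 ∧ ¬T))

Answer: NO — after 2 steps the term is ¬x1 ∧ ((¬x1 ∧ x0) ∨ (x1 ∧ ¬T)), not yet normal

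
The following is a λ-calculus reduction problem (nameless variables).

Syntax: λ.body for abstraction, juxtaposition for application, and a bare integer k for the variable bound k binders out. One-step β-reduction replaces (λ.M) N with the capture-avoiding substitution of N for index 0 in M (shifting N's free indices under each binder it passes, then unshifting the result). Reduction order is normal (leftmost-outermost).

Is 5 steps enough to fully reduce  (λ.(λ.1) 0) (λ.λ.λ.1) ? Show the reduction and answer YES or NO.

Answer: YES — reaches normal form λ.λ.λ.1 in 2 ≤ 5 steps

Derivation:
  start: (λ.(λ.1) 0) (λ.λ.λ.1)
  [1] (λ.λ.λ.λ.1) (λ.λ.λ.1)
  [2] λ.λ.λ.1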